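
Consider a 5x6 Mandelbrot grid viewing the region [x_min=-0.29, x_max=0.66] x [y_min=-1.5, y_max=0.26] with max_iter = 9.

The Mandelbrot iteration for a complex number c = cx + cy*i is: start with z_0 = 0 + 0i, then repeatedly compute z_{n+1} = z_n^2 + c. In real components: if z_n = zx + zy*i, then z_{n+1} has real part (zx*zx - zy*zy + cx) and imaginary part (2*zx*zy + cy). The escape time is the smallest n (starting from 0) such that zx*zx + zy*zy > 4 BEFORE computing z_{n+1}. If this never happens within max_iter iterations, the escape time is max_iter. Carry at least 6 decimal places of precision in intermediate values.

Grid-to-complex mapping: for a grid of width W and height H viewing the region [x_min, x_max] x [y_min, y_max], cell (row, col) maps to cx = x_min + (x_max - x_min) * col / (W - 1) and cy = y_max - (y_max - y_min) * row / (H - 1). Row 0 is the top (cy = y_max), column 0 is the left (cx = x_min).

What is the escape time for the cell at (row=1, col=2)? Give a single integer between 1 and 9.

z_0 = 0 + 0i, c = 0.1850 + -0.0920i
Iter 1: z = 0.1850 + -0.0920i, |z|^2 = 0.0427
Iter 2: z = 0.2108 + -0.1260i, |z|^2 = 0.0603
Iter 3: z = 0.2135 + -0.1451i, |z|^2 = 0.0667
Iter 4: z = 0.2095 + -0.1540i, |z|^2 = 0.0676
Iter 5: z = 0.2052 + -0.1565i, |z|^2 = 0.0666
Iter 6: z = 0.2026 + -0.1562i, |z|^2 = 0.0655
Iter 7: z = 0.2016 + -0.1553i, |z|^2 = 0.0648
Iter 8: z = 0.2015 + -0.1546i, |z|^2 = 0.0645

Answer: 9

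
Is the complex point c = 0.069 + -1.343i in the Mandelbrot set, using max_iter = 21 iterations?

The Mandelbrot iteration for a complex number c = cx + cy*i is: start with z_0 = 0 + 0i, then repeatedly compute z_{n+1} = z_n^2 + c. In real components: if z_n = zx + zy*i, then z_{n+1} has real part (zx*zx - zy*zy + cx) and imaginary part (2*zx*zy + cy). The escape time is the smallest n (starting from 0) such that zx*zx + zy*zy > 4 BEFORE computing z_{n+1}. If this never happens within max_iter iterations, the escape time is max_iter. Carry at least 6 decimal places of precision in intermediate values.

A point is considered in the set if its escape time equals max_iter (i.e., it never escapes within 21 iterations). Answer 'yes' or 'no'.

z_0 = 0 + 0i, c = 0.0690 + -1.3430i
Iter 1: z = 0.0690 + -1.3430i, |z|^2 = 1.8084
Iter 2: z = -1.7299 + -1.5283i, |z|^2 = 5.3283
Escaped at iteration 2

Answer: no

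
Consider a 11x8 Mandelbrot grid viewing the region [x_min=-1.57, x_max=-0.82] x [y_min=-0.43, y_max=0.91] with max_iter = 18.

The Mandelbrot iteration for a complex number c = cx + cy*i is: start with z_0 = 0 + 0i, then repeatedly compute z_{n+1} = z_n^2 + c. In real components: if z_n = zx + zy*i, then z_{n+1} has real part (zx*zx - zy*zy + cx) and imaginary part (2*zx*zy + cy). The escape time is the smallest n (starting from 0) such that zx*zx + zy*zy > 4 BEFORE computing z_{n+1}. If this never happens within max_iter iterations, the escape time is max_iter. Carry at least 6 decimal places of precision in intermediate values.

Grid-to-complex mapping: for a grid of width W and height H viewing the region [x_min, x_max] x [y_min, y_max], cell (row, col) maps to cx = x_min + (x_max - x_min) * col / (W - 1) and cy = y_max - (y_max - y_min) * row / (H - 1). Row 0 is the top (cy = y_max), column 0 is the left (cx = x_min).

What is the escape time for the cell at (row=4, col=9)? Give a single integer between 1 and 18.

z_0 = 0 + 0i, c = -0.8950 + 0.1443i
Iter 1: z = -0.8950 + 0.1443i, |z|^2 = 0.8218
Iter 2: z = -0.1148 + -0.1140i, |z|^2 = 0.0262
Iter 3: z = -0.8948 + 0.1705i, |z|^2 = 0.8297
Iter 4: z = -0.1234 + -0.1608i, |z|^2 = 0.0411
Iter 5: z = -0.9056 + 0.1840i, |z|^2 = 0.8540
Iter 6: z = -0.1087 + -0.1889i, |z|^2 = 0.0475
Iter 7: z = -0.9189 + 0.1853i, |z|^2 = 0.8787
Iter 8: z = -0.0850 + -0.1963i, |z|^2 = 0.0458
Iter 9: z = -0.9263 + 0.1777i, |z|^2 = 0.8896
Iter 10: z = -0.0685 + -0.1849i, |z|^2 = 0.0389
Iter 11: z = -0.9245 + 0.1696i, |z|^2 = 0.8834
Iter 12: z = -0.0691 + -0.1693i, |z|^2 = 0.0334
Iter 13: z = -0.9189 + 0.1677i, |z|^2 = 0.8725
Iter 14: z = -0.0787 + -0.1639i, |z|^2 = 0.0331
Iter 15: z = -0.9157 + 0.1701i, |z|^2 = 0.8674
Iter 16: z = -0.0855 + -0.1672i, |z|^2 = 0.0353
Iter 17: z = -0.9157 + 0.1729i, |z|^2 = 0.8683

Answer: 18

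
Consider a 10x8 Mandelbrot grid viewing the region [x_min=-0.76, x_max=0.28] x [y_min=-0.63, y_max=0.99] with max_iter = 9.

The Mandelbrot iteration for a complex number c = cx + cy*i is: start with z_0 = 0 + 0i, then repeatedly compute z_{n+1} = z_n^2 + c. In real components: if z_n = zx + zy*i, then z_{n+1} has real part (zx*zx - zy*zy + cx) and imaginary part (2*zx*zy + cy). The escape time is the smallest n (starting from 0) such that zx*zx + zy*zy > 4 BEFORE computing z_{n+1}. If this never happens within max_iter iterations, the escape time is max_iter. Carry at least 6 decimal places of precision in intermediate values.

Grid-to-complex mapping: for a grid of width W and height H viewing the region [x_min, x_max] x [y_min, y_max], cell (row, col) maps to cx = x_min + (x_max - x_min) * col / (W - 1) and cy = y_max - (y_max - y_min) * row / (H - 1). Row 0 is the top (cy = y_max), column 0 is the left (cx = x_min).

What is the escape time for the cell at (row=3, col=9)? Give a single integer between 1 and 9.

z_0 = 0 + 0i, c = 0.2800 + 0.2957i
Iter 1: z = 0.2800 + 0.2957i, |z|^2 = 0.1658
Iter 2: z = 0.2710 + 0.4613i, |z|^2 = 0.2862
Iter 3: z = 0.1406 + 0.5457i, |z|^2 = 0.3176
Iter 4: z = 0.0020 + 0.4492i, |z|^2 = 0.2018
Iter 5: z = 0.0782 + 0.2975i, |z|^2 = 0.0946
Iter 6: z = 0.1976 + 0.3423i, |z|^2 = 0.1562
Iter 7: z = 0.2019 + 0.4310i, |z|^2 = 0.2265
Iter 8: z = 0.1350 + 0.4698i, |z|^2 = 0.2389

Answer: 9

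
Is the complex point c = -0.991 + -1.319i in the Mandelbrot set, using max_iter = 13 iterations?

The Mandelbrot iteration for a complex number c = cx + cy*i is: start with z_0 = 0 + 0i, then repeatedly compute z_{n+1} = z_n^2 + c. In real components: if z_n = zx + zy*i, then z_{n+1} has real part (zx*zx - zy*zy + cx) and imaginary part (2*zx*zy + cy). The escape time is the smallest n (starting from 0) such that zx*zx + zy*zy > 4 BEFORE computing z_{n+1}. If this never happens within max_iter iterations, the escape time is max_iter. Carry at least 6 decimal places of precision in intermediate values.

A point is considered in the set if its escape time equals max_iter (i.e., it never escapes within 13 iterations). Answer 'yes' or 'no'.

Answer: no

Derivation:
z_0 = 0 + 0i, c = -0.9910 + -1.3190i
Iter 1: z = -0.9910 + -1.3190i, |z|^2 = 2.7218
Iter 2: z = -1.7487 + 1.2953i, |z|^2 = 4.7356
Escaped at iteration 2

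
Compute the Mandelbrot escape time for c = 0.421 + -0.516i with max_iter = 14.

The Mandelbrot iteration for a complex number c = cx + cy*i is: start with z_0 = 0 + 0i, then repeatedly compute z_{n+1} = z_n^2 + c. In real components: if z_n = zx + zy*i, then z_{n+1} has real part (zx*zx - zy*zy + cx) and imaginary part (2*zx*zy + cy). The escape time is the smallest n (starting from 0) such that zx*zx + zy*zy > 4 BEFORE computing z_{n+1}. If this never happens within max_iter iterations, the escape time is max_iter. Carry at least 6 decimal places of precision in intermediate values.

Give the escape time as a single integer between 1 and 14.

z_0 = 0 + 0i, c = 0.4210 + -0.5160i
Iter 1: z = 0.4210 + -0.5160i, |z|^2 = 0.4435
Iter 2: z = 0.3320 + -0.9505i, |z|^2 = 1.0136
Iter 3: z = -0.3722 + -1.1471i, |z|^2 = 1.4543
Iter 4: z = -0.7563 + 0.3379i, |z|^2 = 0.6861
Iter 5: z = 0.8788 + -1.0270i, |z|^2 = 1.8271
Iter 6: z = 0.1386 + -2.3211i, |z|^2 = 5.4069
Escaped at iteration 6

Answer: 6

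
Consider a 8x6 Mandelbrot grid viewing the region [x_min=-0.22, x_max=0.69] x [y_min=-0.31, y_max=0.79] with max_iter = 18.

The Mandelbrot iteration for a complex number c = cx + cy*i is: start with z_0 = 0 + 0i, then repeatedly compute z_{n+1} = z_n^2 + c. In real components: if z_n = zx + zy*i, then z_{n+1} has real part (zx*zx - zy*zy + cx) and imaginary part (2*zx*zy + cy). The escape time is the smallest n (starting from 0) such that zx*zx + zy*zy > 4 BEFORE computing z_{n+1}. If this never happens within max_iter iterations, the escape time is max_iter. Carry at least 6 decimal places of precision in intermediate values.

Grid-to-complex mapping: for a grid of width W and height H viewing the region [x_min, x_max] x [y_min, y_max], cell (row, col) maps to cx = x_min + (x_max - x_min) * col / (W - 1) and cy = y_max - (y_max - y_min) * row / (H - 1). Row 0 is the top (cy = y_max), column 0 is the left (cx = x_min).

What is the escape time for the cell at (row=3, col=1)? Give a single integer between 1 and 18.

z_0 = 0 + 0i, c = -0.0900 + 0.1300i
Iter 1: z = -0.0900 + 0.1300i, |z|^2 = 0.0250
Iter 2: z = -0.0988 + 0.1066i, |z|^2 = 0.0211
Iter 3: z = -0.0916 + 0.1089i, |z|^2 = 0.0203
Iter 4: z = -0.0935 + 0.1100i, |z|^2 = 0.0208
Iter 5: z = -0.0934 + 0.1094i, |z|^2 = 0.0207
Iter 6: z = -0.0933 + 0.1096i, |z|^2 = 0.0207
Iter 7: z = -0.0933 + 0.1096i, |z|^2 = 0.0207
Iter 8: z = -0.0933 + 0.1096i, |z|^2 = 0.0207
Iter 9: z = -0.0933 + 0.1096i, |z|^2 = 0.0207
Iter 10: z = -0.0933 + 0.1096i, |z|^2 = 0.0207
Iter 11: z = -0.0933 + 0.1096i, |z|^2 = 0.0207
Iter 12: z = -0.0933 + 0.1096i, |z|^2 = 0.0207
Iter 13: z = -0.0933 + 0.1096i, |z|^2 = 0.0207
Iter 14: z = -0.0933 + 0.1096i, |z|^2 = 0.0207
Iter 15: z = -0.0933 + 0.1096i, |z|^2 = 0.0207
Iter 16: z = -0.0933 + 0.1096i, |z|^2 = 0.0207
Iter 17: z = -0.0933 + 0.1096i, |z|^2 = 0.0207

Answer: 18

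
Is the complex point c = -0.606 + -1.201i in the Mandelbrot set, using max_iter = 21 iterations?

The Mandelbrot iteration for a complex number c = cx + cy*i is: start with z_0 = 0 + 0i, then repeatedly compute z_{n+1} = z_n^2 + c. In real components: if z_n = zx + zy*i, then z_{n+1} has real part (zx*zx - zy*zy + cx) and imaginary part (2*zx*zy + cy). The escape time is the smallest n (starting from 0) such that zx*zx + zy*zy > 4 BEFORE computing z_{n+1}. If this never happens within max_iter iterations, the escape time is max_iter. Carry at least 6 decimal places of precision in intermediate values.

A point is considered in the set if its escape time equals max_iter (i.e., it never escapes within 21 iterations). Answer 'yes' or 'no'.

Answer: no

Derivation:
z_0 = 0 + 0i, c = -0.6060 + -1.2010i
Iter 1: z = -0.6060 + -1.2010i, |z|^2 = 1.8096
Iter 2: z = -1.6812 + 0.2546i, |z|^2 = 2.8911
Iter 3: z = 2.1555 + -2.0571i, |z|^2 = 8.8777
Escaped at iteration 3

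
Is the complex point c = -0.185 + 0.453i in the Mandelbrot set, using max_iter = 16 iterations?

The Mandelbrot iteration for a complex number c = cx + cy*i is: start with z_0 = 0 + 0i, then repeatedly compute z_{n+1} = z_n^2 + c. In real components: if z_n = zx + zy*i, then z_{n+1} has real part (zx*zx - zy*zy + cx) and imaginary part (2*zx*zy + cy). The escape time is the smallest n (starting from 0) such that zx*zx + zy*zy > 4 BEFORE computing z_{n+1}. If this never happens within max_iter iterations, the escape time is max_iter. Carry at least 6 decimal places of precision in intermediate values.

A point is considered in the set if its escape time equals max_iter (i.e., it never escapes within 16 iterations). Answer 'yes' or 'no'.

z_0 = 0 + 0i, c = -0.1850 + 0.4530i
Iter 1: z = -0.1850 + 0.4530i, |z|^2 = 0.2394
Iter 2: z = -0.3560 + 0.2854i, |z|^2 = 0.2082
Iter 3: z = -0.1397 + 0.2498i, |z|^2 = 0.0819
Iter 4: z = -0.2279 + 0.3832i, |z|^2 = 0.1988
Iter 5: z = -0.2799 + 0.2784i, |z|^2 = 0.1558
Iter 6: z = -0.1841 + 0.2972i, |z|^2 = 0.1222
Iter 7: z = -0.2394 + 0.3436i, |z|^2 = 0.1753
Iter 8: z = -0.2457 + 0.2885i, |z|^2 = 0.1436
Iter 9: z = -0.2079 + 0.3112i, |z|^2 = 0.1401
Iter 10: z = -0.2387 + 0.3236i, |z|^2 = 0.1617
Iter 11: z = -0.2328 + 0.2985i, |z|^2 = 0.1433
Iter 12: z = -0.2199 + 0.3140i, |z|^2 = 0.1470
Iter 13: z = -0.2352 + 0.3149i, |z|^2 = 0.1545
Iter 14: z = -0.2288 + 0.3049i, |z|^2 = 0.1453
Iter 15: z = -0.2256 + 0.3135i, |z|^2 = 0.1492
Did not escape in 16 iterations → in set

Answer: yes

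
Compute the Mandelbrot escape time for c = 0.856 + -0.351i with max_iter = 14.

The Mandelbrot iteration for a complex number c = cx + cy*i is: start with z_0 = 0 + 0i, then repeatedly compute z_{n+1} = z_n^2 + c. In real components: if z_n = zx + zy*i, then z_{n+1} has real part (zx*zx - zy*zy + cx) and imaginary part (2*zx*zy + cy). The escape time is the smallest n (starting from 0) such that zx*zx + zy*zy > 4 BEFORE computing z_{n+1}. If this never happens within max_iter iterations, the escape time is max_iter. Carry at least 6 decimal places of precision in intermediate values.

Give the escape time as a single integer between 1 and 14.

z_0 = 0 + 0i, c = 0.8560 + -0.3510i
Iter 1: z = 0.8560 + -0.3510i, |z|^2 = 0.8559
Iter 2: z = 1.4655 + -0.9519i, |z|^2 = 3.0539
Iter 3: z = 2.0977 + -3.1411i, |z|^2 = 14.2668
Escaped at iteration 3

Answer: 3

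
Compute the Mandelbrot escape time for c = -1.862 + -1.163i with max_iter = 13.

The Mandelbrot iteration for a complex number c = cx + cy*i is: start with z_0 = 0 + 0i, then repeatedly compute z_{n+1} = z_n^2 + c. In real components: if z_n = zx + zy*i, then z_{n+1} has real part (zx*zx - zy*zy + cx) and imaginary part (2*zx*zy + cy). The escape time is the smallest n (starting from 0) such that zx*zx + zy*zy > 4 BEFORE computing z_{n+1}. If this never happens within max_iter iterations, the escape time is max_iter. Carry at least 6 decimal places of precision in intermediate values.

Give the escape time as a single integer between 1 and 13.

z_0 = 0 + 0i, c = -1.8620 + -1.1630i
Iter 1: z = -1.8620 + -1.1630i, |z|^2 = 4.8196
Escaped at iteration 1

Answer: 1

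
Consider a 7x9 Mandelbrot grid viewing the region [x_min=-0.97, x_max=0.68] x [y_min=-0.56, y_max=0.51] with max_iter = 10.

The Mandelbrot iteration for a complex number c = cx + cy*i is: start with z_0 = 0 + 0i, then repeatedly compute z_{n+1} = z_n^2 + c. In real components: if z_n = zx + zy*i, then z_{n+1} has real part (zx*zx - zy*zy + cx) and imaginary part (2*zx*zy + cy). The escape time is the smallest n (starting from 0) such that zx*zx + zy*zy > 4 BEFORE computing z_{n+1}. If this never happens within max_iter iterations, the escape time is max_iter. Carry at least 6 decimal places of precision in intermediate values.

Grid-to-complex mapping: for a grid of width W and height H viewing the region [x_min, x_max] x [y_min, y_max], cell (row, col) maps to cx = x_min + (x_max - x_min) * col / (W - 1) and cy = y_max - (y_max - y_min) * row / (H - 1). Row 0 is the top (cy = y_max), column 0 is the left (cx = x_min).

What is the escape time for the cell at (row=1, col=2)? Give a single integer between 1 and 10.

Answer: 10

Derivation:
z_0 = 0 + 0i, c = -0.4200 + 0.3762i
Iter 1: z = -0.4200 + 0.3762i, |z|^2 = 0.3180
Iter 2: z = -0.3852 + 0.0602i, |z|^2 = 0.1520
Iter 3: z = -0.2753 + 0.3299i, |z|^2 = 0.1846
Iter 4: z = -0.4530 + 0.1946i, |z|^2 = 0.2431
Iter 5: z = -0.2526 + 0.1999i, |z|^2 = 0.1038
Iter 6: z = -0.3961 + 0.2753i, |z|^2 = 0.2327
Iter 7: z = -0.3388 + 0.1582i, |z|^2 = 0.1398
Iter 8: z = -0.3302 + 0.2691i, |z|^2 = 0.1814
Iter 9: z = -0.3834 + 0.1986i, |z|^2 = 0.1864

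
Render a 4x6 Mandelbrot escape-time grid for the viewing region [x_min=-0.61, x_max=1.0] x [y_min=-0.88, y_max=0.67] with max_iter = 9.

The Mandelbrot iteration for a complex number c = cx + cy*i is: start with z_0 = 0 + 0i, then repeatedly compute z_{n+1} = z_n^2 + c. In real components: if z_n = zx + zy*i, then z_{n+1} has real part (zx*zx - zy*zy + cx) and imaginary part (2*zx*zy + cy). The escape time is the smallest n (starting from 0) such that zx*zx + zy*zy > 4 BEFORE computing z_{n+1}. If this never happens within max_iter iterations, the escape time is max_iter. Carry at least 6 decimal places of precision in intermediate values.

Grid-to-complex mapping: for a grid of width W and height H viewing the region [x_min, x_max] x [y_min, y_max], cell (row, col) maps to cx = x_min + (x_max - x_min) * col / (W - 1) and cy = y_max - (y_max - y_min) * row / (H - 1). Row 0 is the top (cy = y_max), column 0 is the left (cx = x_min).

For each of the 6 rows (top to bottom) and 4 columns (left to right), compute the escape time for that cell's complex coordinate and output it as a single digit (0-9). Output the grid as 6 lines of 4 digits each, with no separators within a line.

(row=0, col=0): c = -0.6100 + 0.6700i → escape time 9
(row=0, col=1): c = -0.0733 + 0.6700i → escape time 9
(row=0, col=2): c = 0.4633 + 0.6700i → escape time 4
(row=0, col=3): c = 1.0000 + 0.6700i → escape time 2
(row=1, col=0): c = -0.6100 + 0.3600i → escape time 9
(row=1, col=1): c = -0.0733 + 0.3600i → escape time 9
(row=1, col=2): c = 0.4633 + 0.3600i → escape time 9
(row=1, col=3): c = 1.0000 + 0.3600i → escape time 2
(row=2, col=0): c = -0.6100 + 0.0500i → escape time 9
(row=2, col=1): c = -0.0733 + 0.0500i → escape time 9
(row=2, col=2): c = 0.4633 + 0.0500i → escape time 5
(row=2, col=3): c = 1.0000 + 0.0500i → escape time 2
(row=3, col=0): c = -0.6100 + -0.2600i → escape time 9
(row=3, col=1): c = -0.0733 + -0.2600i → escape time 9
(row=3, col=2): c = 0.4633 + -0.2600i → escape time 7
(row=3, col=3): c = 1.0000 + -0.2600i → escape time 2
(row=4, col=0): c = -0.6100 + -0.5700i → escape time 9
(row=4, col=1): c = -0.0733 + -0.5700i → escape time 9
(row=4, col=2): c = 0.4633 + -0.5700i → escape time 5
(row=4, col=3): c = 1.0000 + -0.5700i → escape time 2
(row=5, col=0): c = -0.6100 + -0.8800i → escape time 4
(row=5, col=1): c = -0.0733 + -0.8800i → escape time 9
(row=5, col=2): c = 0.4633 + -0.8800i → escape time 3
(row=5, col=3): c = 1.0000 + -0.8800i → escape time 2

Answer: 9942
9992
9952
9972
9952
4932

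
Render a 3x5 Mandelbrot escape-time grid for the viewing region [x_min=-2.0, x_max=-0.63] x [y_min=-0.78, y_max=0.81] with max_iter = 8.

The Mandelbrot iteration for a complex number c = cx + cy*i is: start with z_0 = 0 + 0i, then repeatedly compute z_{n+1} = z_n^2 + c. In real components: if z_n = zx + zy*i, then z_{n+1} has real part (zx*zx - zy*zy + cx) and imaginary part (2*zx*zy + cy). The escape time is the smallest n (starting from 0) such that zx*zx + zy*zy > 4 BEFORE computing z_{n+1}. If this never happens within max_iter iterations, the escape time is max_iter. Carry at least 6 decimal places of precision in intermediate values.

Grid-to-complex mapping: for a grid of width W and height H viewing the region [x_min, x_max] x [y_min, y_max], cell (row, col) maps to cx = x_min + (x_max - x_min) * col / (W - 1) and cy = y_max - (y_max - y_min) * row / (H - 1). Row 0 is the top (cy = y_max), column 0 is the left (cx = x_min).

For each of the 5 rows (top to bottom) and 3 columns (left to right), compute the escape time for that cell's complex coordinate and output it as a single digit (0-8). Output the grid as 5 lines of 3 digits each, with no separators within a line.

(row=0, col=0): c = -2.0000 + 0.8100i → escape time 1
(row=0, col=1): c = -1.3150 + 0.8100i → escape time 3
(row=0, col=2): c = -0.6300 + 0.8100i → escape time 4
(row=1, col=0): c = -2.0000 + 0.4125i → escape time 1
(row=1, col=1): c = -1.3150 + 0.4125i → escape time 6
(row=1, col=2): c = -0.6300 + 0.4125i → escape time 8
(row=2, col=0): c = -2.0000 + 0.0150i → escape time 1
(row=2, col=1): c = -1.3150 + 0.0150i → escape time 8
(row=2, col=2): c = -0.6300 + 0.0150i → escape time 8
(row=3, col=0): c = -2.0000 + -0.3825i → escape time 1
(row=3, col=1): c = -1.3150 + -0.3825i → escape time 6
(row=3, col=2): c = -0.6300 + -0.3825i → escape time 8
(row=4, col=0): c = -2.0000 + -0.7800i → escape time 1
(row=4, col=1): c = -1.3150 + -0.7800i → escape time 3
(row=4, col=2): c = -0.6300 + -0.7800i → escape time 4

Answer: 134
168
188
168
134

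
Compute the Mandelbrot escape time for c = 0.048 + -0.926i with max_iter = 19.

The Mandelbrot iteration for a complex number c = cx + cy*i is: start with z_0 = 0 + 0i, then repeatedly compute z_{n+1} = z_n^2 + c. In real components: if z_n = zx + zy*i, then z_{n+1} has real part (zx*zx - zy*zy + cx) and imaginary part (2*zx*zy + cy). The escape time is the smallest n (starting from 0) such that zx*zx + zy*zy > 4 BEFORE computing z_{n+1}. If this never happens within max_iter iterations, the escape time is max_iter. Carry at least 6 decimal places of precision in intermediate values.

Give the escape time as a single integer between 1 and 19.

z_0 = 0 + 0i, c = 0.0480 + -0.9260i
Iter 1: z = 0.0480 + -0.9260i, |z|^2 = 0.8598
Iter 2: z = -0.8072 + -1.0149i, |z|^2 = 1.6815
Iter 3: z = -0.3305 + 0.7124i, |z|^2 = 0.6167
Iter 4: z = -0.3503 + -1.3969i, |z|^2 = 2.0739
Iter 5: z = -1.7806 + 0.0526i, |z|^2 = 3.1731
Iter 6: z = 3.2156 + -1.1133i, |z|^2 = 11.5796
Escaped at iteration 6

Answer: 6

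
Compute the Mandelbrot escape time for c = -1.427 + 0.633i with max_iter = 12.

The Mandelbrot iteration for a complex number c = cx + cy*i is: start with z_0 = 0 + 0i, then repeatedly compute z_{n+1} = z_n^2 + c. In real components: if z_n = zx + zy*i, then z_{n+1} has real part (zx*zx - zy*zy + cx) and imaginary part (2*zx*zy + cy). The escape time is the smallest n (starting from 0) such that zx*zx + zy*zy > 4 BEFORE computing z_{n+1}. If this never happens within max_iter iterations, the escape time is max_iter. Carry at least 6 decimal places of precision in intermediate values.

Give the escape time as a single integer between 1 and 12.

z_0 = 0 + 0i, c = -1.4270 + 0.6330i
Iter 1: z = -1.4270 + 0.6330i, |z|^2 = 2.4370
Iter 2: z = 0.2086 + -1.1736i, |z|^2 = 1.4208
Iter 3: z = -2.7608 + 0.1433i, |z|^2 = 7.6423
Escaped at iteration 3

Answer: 3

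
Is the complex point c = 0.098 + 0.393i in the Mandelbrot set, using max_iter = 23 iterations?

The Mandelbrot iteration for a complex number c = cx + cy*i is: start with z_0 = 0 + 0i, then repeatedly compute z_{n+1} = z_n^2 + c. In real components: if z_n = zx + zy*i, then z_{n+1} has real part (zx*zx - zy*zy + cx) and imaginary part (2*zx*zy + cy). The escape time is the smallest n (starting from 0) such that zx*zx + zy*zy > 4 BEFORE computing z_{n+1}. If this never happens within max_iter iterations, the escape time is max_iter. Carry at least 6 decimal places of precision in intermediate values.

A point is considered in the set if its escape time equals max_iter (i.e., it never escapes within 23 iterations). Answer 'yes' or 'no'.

Answer: yes

Derivation:
z_0 = 0 + 0i, c = 0.0980 + 0.3930i
Iter 1: z = 0.0980 + 0.3930i, |z|^2 = 0.1641
Iter 2: z = -0.0468 + 0.4700i, |z|^2 = 0.2231
Iter 3: z = -0.1207 + 0.3490i, |z|^2 = 0.1364
Iter 4: z = -0.0092 + 0.3087i, |z|^2 = 0.0954
Iter 5: z = 0.0028 + 0.3873i, |z|^2 = 0.1500
Iter 6: z = -0.0520 + 0.3951i, |z|^2 = 0.1588
Iter 7: z = -0.0554 + 0.3519i, |z|^2 = 0.1269
Iter 8: z = -0.0228 + 0.3540i, |z|^2 = 0.1258
Iter 9: z = -0.0268 + 0.3769i, |z|^2 = 0.1428
Iter 10: z = -0.0433 + 0.3728i, |z|^2 = 0.1409
Iter 11: z = -0.0391 + 0.3607i, |z|^2 = 0.1316
Iter 12: z = -0.0306 + 0.3648i, |z|^2 = 0.1340
Iter 13: z = -0.0341 + 0.3707i, |z|^2 = 0.1386
Iter 14: z = -0.0382 + 0.3677i, |z|^2 = 0.1367
Iter 15: z = -0.0357 + 0.3649i, |z|^2 = 0.1344
Iter 16: z = -0.0339 + 0.3669i, |z|^2 = 0.1358
Iter 17: z = -0.0355 + 0.3682i, |z|^2 = 0.1368
Iter 18: z = -0.0363 + 0.3669i, |z|^2 = 0.1359
Iter 19: z = -0.0353 + 0.3664i, |z|^2 = 0.1355
Iter 20: z = -0.0350 + 0.3671i, |z|^2 = 0.1360
Iter 21: z = -0.0356 + 0.3673i, |z|^2 = 0.1362
Iter 22: z = -0.0356 + 0.3669i, |z|^2 = 0.1359
Did not escape in 23 iterations → in set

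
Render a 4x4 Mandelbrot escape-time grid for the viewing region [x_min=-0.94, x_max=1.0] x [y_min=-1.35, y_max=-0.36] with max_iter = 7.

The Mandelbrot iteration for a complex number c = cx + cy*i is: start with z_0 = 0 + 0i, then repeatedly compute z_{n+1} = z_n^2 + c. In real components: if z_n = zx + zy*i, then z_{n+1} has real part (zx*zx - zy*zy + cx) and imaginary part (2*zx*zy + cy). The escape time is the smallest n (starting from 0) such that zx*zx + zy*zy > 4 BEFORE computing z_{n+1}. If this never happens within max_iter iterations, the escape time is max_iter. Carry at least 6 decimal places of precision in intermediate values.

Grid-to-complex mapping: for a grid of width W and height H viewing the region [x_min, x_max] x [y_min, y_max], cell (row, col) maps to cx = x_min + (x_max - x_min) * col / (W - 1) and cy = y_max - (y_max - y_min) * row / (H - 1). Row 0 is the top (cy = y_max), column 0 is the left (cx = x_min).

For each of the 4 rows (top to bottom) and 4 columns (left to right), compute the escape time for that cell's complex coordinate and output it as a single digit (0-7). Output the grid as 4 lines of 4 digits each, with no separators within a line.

(row=0, col=0): c = -0.9400 + -0.3600i → escape time 7
(row=0, col=1): c = -0.2933 + -0.3600i → escape time 7
(row=0, col=2): c = 0.3533 + -0.3600i → escape time 7
(row=0, col=3): c = 1.0000 + -0.3600i → escape time 2
(row=1, col=0): c = -0.9400 + -0.6900i → escape time 4
(row=1, col=1): c = -0.2933 + -0.6900i → escape time 7
(row=1, col=2): c = 0.3533 + -0.6900i → escape time 7
(row=1, col=3): c = 1.0000 + -0.6900i → escape time 2
(row=2, col=0): c = -0.9400 + -1.0200i → escape time 3
(row=2, col=1): c = -0.2933 + -1.0200i → escape time 5
(row=2, col=2): c = 0.3533 + -1.0200i → escape time 3
(row=2, col=3): c = 1.0000 + -1.0200i → escape time 2
(row=3, col=0): c = -0.9400 + -1.3500i → escape time 2
(row=3, col=1): c = -0.2933 + -1.3500i → escape time 2
(row=3, col=2): c = 0.3533 + -1.3500i → escape time 2
(row=3, col=3): c = 1.0000 + -1.3500i → escape time 2

Answer: 7772
4772
3532
2222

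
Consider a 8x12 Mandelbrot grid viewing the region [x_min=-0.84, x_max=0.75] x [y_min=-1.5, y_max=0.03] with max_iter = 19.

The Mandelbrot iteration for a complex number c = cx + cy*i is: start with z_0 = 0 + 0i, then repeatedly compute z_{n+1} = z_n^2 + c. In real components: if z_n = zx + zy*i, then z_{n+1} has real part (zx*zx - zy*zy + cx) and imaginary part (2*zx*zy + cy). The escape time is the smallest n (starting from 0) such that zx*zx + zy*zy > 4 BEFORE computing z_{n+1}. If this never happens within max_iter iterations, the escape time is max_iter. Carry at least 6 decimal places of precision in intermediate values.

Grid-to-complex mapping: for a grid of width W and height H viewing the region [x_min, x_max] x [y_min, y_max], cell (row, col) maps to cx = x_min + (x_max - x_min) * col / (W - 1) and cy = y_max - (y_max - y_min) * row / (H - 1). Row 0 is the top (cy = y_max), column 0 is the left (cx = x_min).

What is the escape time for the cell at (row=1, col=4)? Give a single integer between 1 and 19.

z_0 = 0 + 0i, c = 0.0686 + -0.1091i
Iter 1: z = 0.0686 + -0.1091i, |z|^2 = 0.0166
Iter 2: z = 0.0614 + -0.1241i, |z|^2 = 0.0192
Iter 3: z = 0.0569 + -0.1243i, |z|^2 = 0.0187
Iter 4: z = 0.0564 + -0.1233i, |z|^2 = 0.0184
Iter 5: z = 0.0566 + -0.1230i, |z|^2 = 0.0183
Iter 6: z = 0.0566 + -0.1230i, |z|^2 = 0.0183
Iter 7: z = 0.0567 + -0.1230i, |z|^2 = 0.0183
Iter 8: z = 0.0566 + -0.1230i, |z|^2 = 0.0183
Iter 9: z = 0.0566 + -0.1230i, |z|^2 = 0.0183
Iter 10: z = 0.0566 + -0.1230i, |z|^2 = 0.0183
Iter 11: z = 0.0566 + -0.1230i, |z|^2 = 0.0183
Iter 12: z = 0.0566 + -0.1230i, |z|^2 = 0.0183
Iter 13: z = 0.0566 + -0.1230i, |z|^2 = 0.0183
Iter 14: z = 0.0566 + -0.1230i, |z|^2 = 0.0183
Iter 15: z = 0.0566 + -0.1230i, |z|^2 = 0.0183
Iter 16: z = 0.0566 + -0.1230i, |z|^2 = 0.0183
Iter 17: z = 0.0566 + -0.1230i, |z|^2 = 0.0183
Iter 18: z = 0.0566 + -0.1230i, |z|^2 = 0.0183

Answer: 19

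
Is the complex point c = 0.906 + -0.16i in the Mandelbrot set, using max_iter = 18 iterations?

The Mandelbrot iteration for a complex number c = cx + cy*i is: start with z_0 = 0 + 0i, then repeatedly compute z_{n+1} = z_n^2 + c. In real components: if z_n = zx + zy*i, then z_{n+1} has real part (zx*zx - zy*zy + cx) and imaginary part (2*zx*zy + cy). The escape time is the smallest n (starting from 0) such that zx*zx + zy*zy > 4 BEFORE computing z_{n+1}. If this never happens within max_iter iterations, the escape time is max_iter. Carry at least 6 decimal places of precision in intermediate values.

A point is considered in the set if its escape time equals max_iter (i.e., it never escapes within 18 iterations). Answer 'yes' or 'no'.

Answer: no

Derivation:
z_0 = 0 + 0i, c = 0.9060 + -0.1600i
Iter 1: z = 0.9060 + -0.1600i, |z|^2 = 0.8464
Iter 2: z = 1.7012 + -0.4499i, |z|^2 = 3.0966
Iter 3: z = 3.5978 + -1.6908i, |z|^2 = 15.8029
Escaped at iteration 3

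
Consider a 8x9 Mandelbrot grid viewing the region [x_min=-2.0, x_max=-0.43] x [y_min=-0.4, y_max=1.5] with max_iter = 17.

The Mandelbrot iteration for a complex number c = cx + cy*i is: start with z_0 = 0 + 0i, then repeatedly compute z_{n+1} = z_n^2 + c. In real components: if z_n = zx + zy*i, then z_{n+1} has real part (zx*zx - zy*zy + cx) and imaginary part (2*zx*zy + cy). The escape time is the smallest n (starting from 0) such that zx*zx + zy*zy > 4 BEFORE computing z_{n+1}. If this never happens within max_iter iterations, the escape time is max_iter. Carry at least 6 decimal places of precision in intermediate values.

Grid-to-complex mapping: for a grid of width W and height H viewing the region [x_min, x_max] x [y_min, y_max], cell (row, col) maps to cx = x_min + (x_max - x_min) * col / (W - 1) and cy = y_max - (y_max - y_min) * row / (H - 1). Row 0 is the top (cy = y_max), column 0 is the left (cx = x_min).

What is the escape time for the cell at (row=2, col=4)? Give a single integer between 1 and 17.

Answer: 3

Derivation:
z_0 = 0 + 0i, c = -1.1029 + 1.0250i
Iter 1: z = -1.1029 + 1.0250i, |z|^2 = 2.2669
Iter 2: z = -0.9372 + -1.2359i, |z|^2 = 2.4057
Iter 3: z = -1.7519 + 3.3415i, |z|^2 = 14.2344
Escaped at iteration 3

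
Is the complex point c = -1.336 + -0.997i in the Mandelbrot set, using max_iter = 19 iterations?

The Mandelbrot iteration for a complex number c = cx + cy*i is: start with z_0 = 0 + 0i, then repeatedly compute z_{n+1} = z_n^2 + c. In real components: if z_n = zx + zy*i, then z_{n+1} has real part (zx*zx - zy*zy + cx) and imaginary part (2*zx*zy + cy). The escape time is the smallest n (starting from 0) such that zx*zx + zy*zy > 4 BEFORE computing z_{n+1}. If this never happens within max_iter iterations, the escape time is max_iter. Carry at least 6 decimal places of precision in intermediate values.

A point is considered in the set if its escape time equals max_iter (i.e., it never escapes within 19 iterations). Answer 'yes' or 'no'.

Answer: no

Derivation:
z_0 = 0 + 0i, c = -1.3360 + -0.9970i
Iter 1: z = -1.3360 + -0.9970i, |z|^2 = 2.7789
Iter 2: z = -0.5451 + 1.6670i, |z|^2 = 3.0760
Iter 3: z = -3.8177 + -2.8144i, |z|^2 = 22.4955
Escaped at iteration 3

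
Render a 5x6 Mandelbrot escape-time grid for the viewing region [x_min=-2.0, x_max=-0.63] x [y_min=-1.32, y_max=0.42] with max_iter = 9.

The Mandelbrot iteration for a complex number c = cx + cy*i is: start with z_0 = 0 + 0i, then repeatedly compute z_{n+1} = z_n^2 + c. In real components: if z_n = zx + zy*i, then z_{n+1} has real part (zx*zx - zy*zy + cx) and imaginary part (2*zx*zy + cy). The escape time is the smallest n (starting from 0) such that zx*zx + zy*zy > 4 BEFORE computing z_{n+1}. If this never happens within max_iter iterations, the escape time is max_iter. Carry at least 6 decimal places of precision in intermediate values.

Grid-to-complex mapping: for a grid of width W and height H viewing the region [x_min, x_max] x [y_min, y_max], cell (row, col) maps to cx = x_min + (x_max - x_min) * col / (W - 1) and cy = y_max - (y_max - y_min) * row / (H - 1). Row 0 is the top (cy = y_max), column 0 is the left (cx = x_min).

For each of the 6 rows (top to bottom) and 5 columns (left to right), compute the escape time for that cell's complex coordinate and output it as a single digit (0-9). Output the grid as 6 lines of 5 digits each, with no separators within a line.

(row=0, col=0): c = -2.0000 + 0.4200i → escape time 1
(row=0, col=1): c = -1.6575 + 0.4200i → escape time 3
(row=0, col=2): c = -1.3150 + 0.4200i → escape time 6
(row=0, col=3): c = -0.9725 + 0.4200i → escape time 6
(row=0, col=4): c = -0.6300 + 0.4200i → escape time 9
(row=1, col=0): c = -2.0000 + 0.0720i → escape time 1
(row=1, col=1): c = -1.6575 + 0.0720i → escape time 6
(row=1, col=2): c = -1.3150 + 0.0720i → escape time 9
(row=1, col=3): c = -0.9725 + 0.0720i → escape time 9
(row=1, col=4): c = -0.6300 + 0.0720i → escape time 9
(row=2, col=0): c = -2.0000 + -0.2760i → escape time 1
(row=2, col=1): c = -1.6575 + -0.2760i → escape time 4
(row=2, col=2): c = -1.3150 + -0.2760i → escape time 7
(row=2, col=3): c = -0.9725 + -0.2760i → escape time 9
(row=2, col=4): c = -0.6300 + -0.2760i → escape time 9
(row=3, col=0): c = -2.0000 + -0.6240i → escape time 1
(row=3, col=1): c = -1.6575 + -0.6240i → escape time 3
(row=3, col=2): c = -1.3150 + -0.6240i → escape time 3
(row=3, col=3): c = -0.9725 + -0.6240i → escape time 4
(row=3, col=4): c = -0.6300 + -0.6240i → escape time 8
(row=4, col=0): c = -2.0000 + -0.9720i → escape time 1
(row=4, col=1): c = -1.6575 + -0.9720i → escape time 2
(row=4, col=2): c = -1.3150 + -0.9720i → escape time 3
(row=4, col=3): c = -0.9725 + -0.9720i → escape time 3
(row=4, col=4): c = -0.6300 + -0.9720i → escape time 4
(row=5, col=0): c = -2.0000 + -1.3200i → escape time 1
(row=5, col=1): c = -1.6575 + -1.3200i → escape time 1
(row=5, col=2): c = -1.3150 + -1.3200i → escape time 2
(row=5, col=3): c = -0.9725 + -1.3200i → escape time 2
(row=5, col=4): c = -0.6300 + -1.3200i → escape time 2

Answer: 13669
16999
14799
13348
12334
11222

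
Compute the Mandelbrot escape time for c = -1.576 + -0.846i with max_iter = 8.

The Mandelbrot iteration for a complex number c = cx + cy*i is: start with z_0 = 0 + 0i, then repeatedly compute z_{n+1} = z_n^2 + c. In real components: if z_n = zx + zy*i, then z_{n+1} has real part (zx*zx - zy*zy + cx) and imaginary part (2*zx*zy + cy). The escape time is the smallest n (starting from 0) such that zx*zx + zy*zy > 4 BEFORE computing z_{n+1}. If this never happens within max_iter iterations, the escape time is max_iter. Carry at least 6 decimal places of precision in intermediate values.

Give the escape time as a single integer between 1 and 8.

z_0 = 0 + 0i, c = -1.5760 + -0.8460i
Iter 1: z = -1.5760 + -0.8460i, |z|^2 = 3.1995
Iter 2: z = 0.1921 + 1.8206i, |z|^2 = 3.3514
Iter 3: z = -4.8537 + -0.1467i, |z|^2 = 23.5796
Escaped at iteration 3

Answer: 3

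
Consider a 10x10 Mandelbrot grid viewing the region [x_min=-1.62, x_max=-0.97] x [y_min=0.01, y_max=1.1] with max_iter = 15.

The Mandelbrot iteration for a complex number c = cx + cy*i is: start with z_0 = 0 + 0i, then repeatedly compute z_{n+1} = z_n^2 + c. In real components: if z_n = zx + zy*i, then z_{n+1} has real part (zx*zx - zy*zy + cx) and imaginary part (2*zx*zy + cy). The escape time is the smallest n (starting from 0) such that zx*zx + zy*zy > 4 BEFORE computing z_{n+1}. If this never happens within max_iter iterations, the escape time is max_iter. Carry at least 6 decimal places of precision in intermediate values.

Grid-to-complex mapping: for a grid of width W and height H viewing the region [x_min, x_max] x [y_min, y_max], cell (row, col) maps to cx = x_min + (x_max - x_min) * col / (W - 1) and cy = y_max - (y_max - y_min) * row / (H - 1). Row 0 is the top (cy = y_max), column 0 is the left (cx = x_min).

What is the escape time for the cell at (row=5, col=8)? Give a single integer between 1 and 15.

Answer: 5

Derivation:
z_0 = 0 + 0i, c = -1.0422 + 0.4944i
Iter 1: z = -1.0422 + 0.4944i, |z|^2 = 1.3307
Iter 2: z = -0.2005 + -0.5362i, |z|^2 = 0.3277
Iter 3: z = -1.2895 + 0.7094i, |z|^2 = 2.1662
Iter 4: z = 0.1174 + -1.3352i, |z|^2 = 1.7966
Iter 5: z = -2.8113 + 0.1809i, |z|^2 = 7.9360
Escaped at iteration 5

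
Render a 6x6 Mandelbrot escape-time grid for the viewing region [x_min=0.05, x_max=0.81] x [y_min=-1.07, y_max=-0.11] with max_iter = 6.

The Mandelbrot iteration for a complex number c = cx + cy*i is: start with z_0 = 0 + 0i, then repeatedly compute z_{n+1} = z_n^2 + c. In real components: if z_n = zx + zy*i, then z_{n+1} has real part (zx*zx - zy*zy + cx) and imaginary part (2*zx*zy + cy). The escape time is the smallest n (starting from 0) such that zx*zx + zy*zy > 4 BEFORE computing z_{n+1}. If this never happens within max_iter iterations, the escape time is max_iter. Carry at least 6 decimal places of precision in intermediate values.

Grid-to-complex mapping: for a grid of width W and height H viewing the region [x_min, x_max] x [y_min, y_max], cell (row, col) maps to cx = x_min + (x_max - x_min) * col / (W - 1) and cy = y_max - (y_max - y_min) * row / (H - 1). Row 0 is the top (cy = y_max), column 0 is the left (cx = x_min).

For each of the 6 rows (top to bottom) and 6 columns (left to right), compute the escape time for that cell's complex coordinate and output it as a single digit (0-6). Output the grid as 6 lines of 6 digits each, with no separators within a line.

Answer: 666543
666533
666533
666432
644322
433222

Derivation:
(row=0, col=0): c = 0.0500 + -0.1100i → escape time 6
(row=0, col=1): c = 0.2020 + -0.1100i → escape time 6
(row=0, col=2): c = 0.3540 + -0.1100i → escape time 6
(row=0, col=3): c = 0.5060 + -0.1100i → escape time 5
(row=0, col=4): c = 0.6580 + -0.1100i → escape time 4
(row=0, col=5): c = 0.8100 + -0.1100i → escape time 3
(row=1, col=0): c = 0.0500 + -0.3020i → escape time 6
(row=1, col=1): c = 0.2020 + -0.3020i → escape time 6
(row=1, col=2): c = 0.3540 + -0.3020i → escape time 6
(row=1, col=3): c = 0.5060 + -0.3020i → escape time 5
(row=1, col=4): c = 0.6580 + -0.3020i → escape time 3
(row=1, col=5): c = 0.8100 + -0.3020i → escape time 3
(row=2, col=0): c = 0.0500 + -0.4940i → escape time 6
(row=2, col=1): c = 0.2020 + -0.4940i → escape time 6
(row=2, col=2): c = 0.3540 + -0.4940i → escape time 6
(row=2, col=3): c = 0.5060 + -0.4940i → escape time 5
(row=2, col=4): c = 0.6580 + -0.4940i → escape time 3
(row=2, col=5): c = 0.8100 + -0.4940i → escape time 3
(row=3, col=0): c = 0.0500 + -0.6860i → escape time 6
(row=3, col=1): c = 0.2020 + -0.6860i → escape time 6
(row=3, col=2): c = 0.3540 + -0.6860i → escape time 6
(row=3, col=3): c = 0.5060 + -0.6860i → escape time 4
(row=3, col=4): c = 0.6580 + -0.6860i → escape time 3
(row=3, col=5): c = 0.8100 + -0.6860i → escape time 2
(row=4, col=0): c = 0.0500 + -0.8780i → escape time 6
(row=4, col=1): c = 0.2020 + -0.8780i → escape time 4
(row=4, col=2): c = 0.3540 + -0.8780i → escape time 4
(row=4, col=3): c = 0.5060 + -0.8780i → escape time 3
(row=4, col=4): c = 0.6580 + -0.8780i → escape time 2
(row=4, col=5): c = 0.8100 + -0.8780i → escape time 2
(row=5, col=0): c = 0.0500 + -1.0700i → escape time 4
(row=5, col=1): c = 0.2020 + -1.0700i → escape time 3
(row=5, col=2): c = 0.3540 + -1.0700i → escape time 3
(row=5, col=3): c = 0.5060 + -1.0700i → escape time 2
(row=5, col=4): c = 0.6580 + -1.0700i → escape time 2
(row=5, col=5): c = 0.8100 + -1.0700i → escape time 2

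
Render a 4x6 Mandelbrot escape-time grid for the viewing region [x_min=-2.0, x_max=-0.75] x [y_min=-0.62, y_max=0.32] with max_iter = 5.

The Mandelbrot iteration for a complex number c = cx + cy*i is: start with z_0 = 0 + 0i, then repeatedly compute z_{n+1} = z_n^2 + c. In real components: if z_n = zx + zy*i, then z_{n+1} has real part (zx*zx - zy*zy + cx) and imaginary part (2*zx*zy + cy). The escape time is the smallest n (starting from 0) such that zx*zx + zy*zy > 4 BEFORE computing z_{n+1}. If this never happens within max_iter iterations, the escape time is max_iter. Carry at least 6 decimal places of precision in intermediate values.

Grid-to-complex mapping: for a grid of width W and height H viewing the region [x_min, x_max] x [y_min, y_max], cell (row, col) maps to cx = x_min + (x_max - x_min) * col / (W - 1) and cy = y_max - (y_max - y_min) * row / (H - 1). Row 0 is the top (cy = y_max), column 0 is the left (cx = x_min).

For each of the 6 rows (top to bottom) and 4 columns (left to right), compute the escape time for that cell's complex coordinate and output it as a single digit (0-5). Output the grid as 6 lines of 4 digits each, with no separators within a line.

(row=0, col=0): c = -2.0000 + 0.3200i → escape time 1
(row=0, col=1): c = -1.5833 + 0.3200i → escape time 4
(row=0, col=2): c = -1.1667 + 0.3200i → escape time 5
(row=0, col=3): c = -0.7500 + 0.3200i → escape time 5
(row=1, col=0): c = -2.0000 + 0.1320i → escape time 1
(row=1, col=1): c = -1.5833 + 0.1320i → escape time 5
(row=1, col=2): c = -1.1667 + 0.1320i → escape time 5
(row=1, col=3): c = -0.7500 + 0.1320i → escape time 5
(row=2, col=0): c = -2.0000 + -0.0560i → escape time 1
(row=2, col=1): c = -1.5833 + -0.0560i → escape time 5
(row=2, col=2): c = -1.1667 + -0.0560i → escape time 5
(row=2, col=3): c = -0.7500 + -0.0560i → escape time 5
(row=3, col=0): c = -2.0000 + -0.2440i → escape time 1
(row=3, col=1): c = -1.5833 + -0.2440i → escape time 5
(row=3, col=2): c = -1.1667 + -0.2440i → escape time 5
(row=3, col=3): c = -0.7500 + -0.2440i → escape time 5
(row=4, col=0): c = -2.0000 + -0.4320i → escape time 1
(row=4, col=1): c = -1.5833 + -0.4320i → escape time 3
(row=4, col=2): c = -1.1667 + -0.4320i → escape time 5
(row=4, col=3): c = -0.7500 + -0.4320i → escape time 5
(row=5, col=0): c = -2.0000 + -0.6200i → escape time 1
(row=5, col=1): c = -1.5833 + -0.6200i → escape time 3
(row=5, col=2): c = -1.1667 + -0.6200i → escape time 3
(row=5, col=3): c = -0.7500 + -0.6200i → escape time 5

Answer: 1455
1555
1555
1555
1355
1335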